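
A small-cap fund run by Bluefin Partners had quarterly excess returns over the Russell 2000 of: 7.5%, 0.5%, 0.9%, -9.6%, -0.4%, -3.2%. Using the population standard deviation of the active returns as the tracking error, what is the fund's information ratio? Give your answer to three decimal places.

-0.140

Mean return μ = -4.30 / 6 = -0.7167%
Population σ = √[Σ(r − μ)² / 6] = √[156.7883 / 6] = √26.1314 = 5.1119%
IR = μ / tracking error = -0.7167 / 5.1119 = -0.1402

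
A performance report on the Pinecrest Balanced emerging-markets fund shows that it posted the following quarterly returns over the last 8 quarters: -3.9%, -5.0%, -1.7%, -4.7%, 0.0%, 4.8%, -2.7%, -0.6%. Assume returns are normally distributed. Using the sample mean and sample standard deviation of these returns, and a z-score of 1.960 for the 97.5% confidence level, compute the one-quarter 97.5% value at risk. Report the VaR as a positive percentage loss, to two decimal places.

8.01

r̄ = (-3.9 − 5 − 1.7 − 4.7 + 0 + 4.8 − 2.7 − 0.6) / 8 = -1.7250%
Sample std dev = √[72.0750 / 7] = 3.2088%
VaR = −(r̄ − z·σ) = −(-1.7250 − 1.960 × 3.2088) = −(-8.0142) = 8.0142%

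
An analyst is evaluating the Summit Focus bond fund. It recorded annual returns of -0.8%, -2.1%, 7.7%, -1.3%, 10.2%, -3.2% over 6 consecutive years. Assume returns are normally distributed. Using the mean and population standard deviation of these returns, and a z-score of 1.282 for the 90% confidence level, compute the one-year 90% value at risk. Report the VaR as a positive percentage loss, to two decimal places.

4.91

r̄ = (-0.8 − 2.1 + 7.7 − 1.3 + 10.2 − 3.2) / 6 = 1.7500%
Σ(r − r̄)² = 161.9350; population σ = √(161.9350/6) = 5.1951%
VaR = −(r̄ − z·σ) = −(1.7500 − 1.282 × 5.1951) = −(-4.9101) = 4.9101%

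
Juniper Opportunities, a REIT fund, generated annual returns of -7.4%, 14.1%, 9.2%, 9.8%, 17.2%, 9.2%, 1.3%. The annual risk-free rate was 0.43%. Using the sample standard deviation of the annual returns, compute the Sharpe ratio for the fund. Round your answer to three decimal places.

0.872

r̄ = (-7.4 + 14.1 + 9.2 + 9.8 + 17.2 + 9.2 + 1.3) / 7 = 7.6286%
Σ(r − r̄)² = (-7.4 − 7.6286)² + (14.1 − 7.6286)² + (9.2 − 7.6286)² + … = 409.0543
σ = √[409.0543 / 6] = 8.2569%
Sharpe = (r̄ − rf) / σ = (7.6286 − 0.43) / 8.2569 = 7.1986 / 8.2569 = 0.8718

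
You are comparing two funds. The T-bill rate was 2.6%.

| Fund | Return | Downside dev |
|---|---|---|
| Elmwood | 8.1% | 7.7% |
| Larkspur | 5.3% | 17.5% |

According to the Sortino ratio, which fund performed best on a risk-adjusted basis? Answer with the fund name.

Elmwood: Sortino ratio = (8.1% − 2.6%) / 7.7% = 0.714
Larkspur: Sortino ratio = (5.3% − 2.6%) / 17.5% = 0.154
Highest: Elmwood (0.714).

Elmwood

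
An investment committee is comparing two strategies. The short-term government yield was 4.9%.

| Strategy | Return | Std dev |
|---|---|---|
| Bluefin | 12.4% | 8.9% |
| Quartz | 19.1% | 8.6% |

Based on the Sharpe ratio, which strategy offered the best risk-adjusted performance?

Bluefin: Sharpe ratio = (12.4% − 4.9%) / 8.9% = 0.843
Quartz: Sharpe ratio = (19.1% − 4.9%) / 8.6% = 1.651
Highest: Quartz (1.651).

Quartz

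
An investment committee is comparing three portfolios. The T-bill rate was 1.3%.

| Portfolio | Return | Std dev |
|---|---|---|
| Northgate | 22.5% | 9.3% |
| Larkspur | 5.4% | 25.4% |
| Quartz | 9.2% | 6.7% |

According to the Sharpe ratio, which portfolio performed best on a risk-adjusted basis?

Northgate: Sharpe ratio = (22.5% − 1.3%) / 9.3% = 2.280
Larkspur: Sharpe ratio = (5.4% − 1.3%) / 25.4% = 0.161
Quartz: Sharpe ratio = (9.2% − 1.3%) / 6.7% = 1.179
Highest: Northgate (2.280).

Northgate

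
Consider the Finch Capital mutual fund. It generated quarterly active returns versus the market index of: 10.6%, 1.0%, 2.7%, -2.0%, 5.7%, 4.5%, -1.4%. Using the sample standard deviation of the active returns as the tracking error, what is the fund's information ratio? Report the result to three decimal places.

Mean return r̄ = 21.10 / 7 = 3.0143%
Sample σ = √[Σ(r − r̄)² / 6] = √[115.7486 / 6] = √19.2914 = 4.3922%
IR = r̄ / tracking error = 3.0143 / 4.3922 = 0.6863

0.686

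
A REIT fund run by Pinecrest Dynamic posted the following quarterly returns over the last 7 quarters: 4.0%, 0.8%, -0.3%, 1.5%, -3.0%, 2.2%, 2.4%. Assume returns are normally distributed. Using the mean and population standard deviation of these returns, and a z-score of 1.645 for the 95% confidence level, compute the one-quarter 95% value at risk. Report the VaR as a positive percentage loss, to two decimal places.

2.34

r̄ = (4 + 0.8 − 0.3 + 1.5 − 3 + 2.2 + 2.4) / 7 = 7.60 / 7 = 1.0857%
Population σ = √[Σ(r − r̄)² / 7] = √[30.3286 / 7] = √4.3327 = 2.0815%
VaR = −(r̄ − z·σ) = −(1.0857 − 1.645 × 2.0815) = −(-2.3384) = 2.3384%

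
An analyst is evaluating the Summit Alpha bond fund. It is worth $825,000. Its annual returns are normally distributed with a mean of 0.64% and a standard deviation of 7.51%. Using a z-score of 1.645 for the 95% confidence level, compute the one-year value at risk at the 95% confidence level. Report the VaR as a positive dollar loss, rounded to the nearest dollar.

$96,640

Return at the 95% tail: μ − z·σ = 0.64% − 1.645 × 7.51% = 0.64 − 12.35395 = -11.71395%
VaR = −(-11.71395%) × $825,000 = 11.71395% × $825,000 = $96,640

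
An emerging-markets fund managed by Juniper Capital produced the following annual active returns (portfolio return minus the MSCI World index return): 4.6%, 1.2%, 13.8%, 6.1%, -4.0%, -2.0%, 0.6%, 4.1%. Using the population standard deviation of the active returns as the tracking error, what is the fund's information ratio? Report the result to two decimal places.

Mean return μ = 24.40 / 8 = 3.0500%
Population std dev = √[213.0000 / 8] = 5.1599%
IR = μ / tracking error = 3.0500 / 5.1599 = 0.5911

0.59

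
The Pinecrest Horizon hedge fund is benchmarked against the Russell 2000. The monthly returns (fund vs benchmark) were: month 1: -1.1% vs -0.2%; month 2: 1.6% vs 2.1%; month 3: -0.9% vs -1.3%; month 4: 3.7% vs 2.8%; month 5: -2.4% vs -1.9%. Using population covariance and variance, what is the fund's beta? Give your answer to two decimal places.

r̄p = 0.1800%,  r̄m = 0.3000%
Cov = Σ(rp − r̄p)(rm − r̄m) / 5 = 3.8800
Var(rm) = Σ(rm − r̄m)² / 5 = 3.4280
β = Cov / Var = 3.8800 / 3.4280 = 1.1319

1.13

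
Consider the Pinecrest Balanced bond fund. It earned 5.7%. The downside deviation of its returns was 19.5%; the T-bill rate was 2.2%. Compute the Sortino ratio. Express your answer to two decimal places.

0.18

Sortino = (Rp − Rf) / σd = (5.7% − 2.2%) / 19.5% = 3.50% / 19.5% = 0.1795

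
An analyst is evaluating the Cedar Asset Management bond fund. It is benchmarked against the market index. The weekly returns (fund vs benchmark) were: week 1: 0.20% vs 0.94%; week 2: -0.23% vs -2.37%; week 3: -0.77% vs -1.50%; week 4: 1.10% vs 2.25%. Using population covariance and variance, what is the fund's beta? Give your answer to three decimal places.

0.322

r̄p = 0.0750%,  r̄m = -0.1700%
Cov = Σ(rp − r̄p)(rm − r̄m) / 4 = 1.1035
Var(rm) = Σ(rm − r̄m)² / 4 = 3.4244
β = Cov / Var = 1.1035 / 3.4244 = 0.3222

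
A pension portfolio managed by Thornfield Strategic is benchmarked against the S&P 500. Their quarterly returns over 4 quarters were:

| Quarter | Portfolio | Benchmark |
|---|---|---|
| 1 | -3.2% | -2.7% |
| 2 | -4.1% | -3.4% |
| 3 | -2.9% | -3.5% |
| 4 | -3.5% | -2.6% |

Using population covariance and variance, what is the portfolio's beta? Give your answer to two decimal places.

0.07

r̄p = -3.4250%,  r̄m = -3.0500%
Cov = Σ(rp − r̄p)(rm − r̄m) / 4 = 0.0113
Var(rm) = Σ(rm − r̄m)² / 4 = 0.1625
β = Cov / Var = 0.0113 / 0.1625 = 0.0695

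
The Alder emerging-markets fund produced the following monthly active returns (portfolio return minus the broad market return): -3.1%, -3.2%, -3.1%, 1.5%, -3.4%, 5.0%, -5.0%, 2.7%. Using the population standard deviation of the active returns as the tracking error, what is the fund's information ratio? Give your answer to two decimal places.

μ = (-3.1 − 3.2 − 3.1 + 1.5 − 3.4 + 5 − 5 + 2.7) / 8 = -8.60 / 8 = -1.0750%
Population σ = √[Σ(r − μ)² / 8] = √[91.3150 / 8] = √11.4144 = 3.3785%
IR = μ / tracking error = -1.0750 / 3.3785 = -0.3182

-0.32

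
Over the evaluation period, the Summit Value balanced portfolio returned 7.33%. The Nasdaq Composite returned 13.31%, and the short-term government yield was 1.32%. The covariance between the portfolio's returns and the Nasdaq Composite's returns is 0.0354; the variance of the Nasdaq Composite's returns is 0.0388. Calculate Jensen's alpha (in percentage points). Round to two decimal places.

β = Cov / Var = 0.0354 / 0.0388 = 0.9124
E[R] = Rf + β(Rm − Rf) = 1.32% + 0.9124 × (13.31% − 1.32%) = 12.2597%
α = Rp − E[R] = 7.33% − 12.2597% = -4.9297

-4.93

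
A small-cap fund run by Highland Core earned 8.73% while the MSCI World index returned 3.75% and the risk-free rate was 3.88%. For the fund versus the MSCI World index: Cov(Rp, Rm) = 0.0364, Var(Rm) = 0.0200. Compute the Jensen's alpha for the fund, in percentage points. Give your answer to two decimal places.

β = Cov / Var = 0.0364 / 0.0200 = 1.8200
E[R] = Rf + β(Rm − Rf) = 3.88% + 1.8200 × (3.75% − 3.88%) = 3.6434%
α = Rp − E[R] = 8.73% − 3.6434% = 5.0866

5.09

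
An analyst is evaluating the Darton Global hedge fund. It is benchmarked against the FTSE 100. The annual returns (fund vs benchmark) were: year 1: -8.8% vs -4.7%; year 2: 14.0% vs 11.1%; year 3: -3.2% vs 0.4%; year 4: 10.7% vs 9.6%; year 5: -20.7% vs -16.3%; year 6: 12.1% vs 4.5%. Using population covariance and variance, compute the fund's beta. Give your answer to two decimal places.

r̄p = 0.6833%,  r̄m = 0.7667%
Cov = Σ(rp − r̄p)(rm − r̄m) / 6 = 114.4861
Var(rm) = Σ(rm − r̄m)² / 6 = 86.6722
β = Cov / Var = 114.4861 / 86.6722 = 1.3209

1.32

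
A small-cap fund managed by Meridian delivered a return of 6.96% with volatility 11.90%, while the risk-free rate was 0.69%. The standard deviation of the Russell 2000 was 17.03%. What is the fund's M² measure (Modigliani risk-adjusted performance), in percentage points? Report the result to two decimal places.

Sharpe = (Rp − Rf) / σp = (6.96% − 0.69%) / 11.90% = 0.5269
M² = Rf + Sharpe × σm = 0.69% + 0.5269 × 17.03% = 9.6631%

9.66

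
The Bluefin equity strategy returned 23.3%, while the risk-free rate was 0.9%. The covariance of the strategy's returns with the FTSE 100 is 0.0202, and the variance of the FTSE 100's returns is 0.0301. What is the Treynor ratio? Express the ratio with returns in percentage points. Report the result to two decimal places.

β = Cov / Var = 0.0202 / 0.0301 = 0.6711
Treynor = (Rp − Rf) / β = (23.3% − 0.9%) / 0.6711 = 22.40 / 0.6711 = 33.3780

33.38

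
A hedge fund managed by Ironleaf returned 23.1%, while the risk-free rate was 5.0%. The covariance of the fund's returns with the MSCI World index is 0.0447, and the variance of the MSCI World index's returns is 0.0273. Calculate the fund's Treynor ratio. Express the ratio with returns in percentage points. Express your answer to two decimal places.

β = Cov / Var = 0.0447 / 0.0273 = 1.6374
Treynor = (Rp − Rf) / β = (23.1% − 5.0%) / 1.6374 = 18.10 / 1.6374 = 11.0541

11.05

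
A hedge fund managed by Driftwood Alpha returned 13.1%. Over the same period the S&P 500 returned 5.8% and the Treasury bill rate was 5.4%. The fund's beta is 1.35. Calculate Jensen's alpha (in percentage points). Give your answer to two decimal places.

7.16

CAPM expected return = Rf + β(Rm − Rf) = 5.4% + 1.35 × (5.8% − 5.4%) = 5.4 + 1.35 × 0.40 = 5.9400%
Jensen's α = Rp − E[R] = 13.1% − 5.9400% = 7.1600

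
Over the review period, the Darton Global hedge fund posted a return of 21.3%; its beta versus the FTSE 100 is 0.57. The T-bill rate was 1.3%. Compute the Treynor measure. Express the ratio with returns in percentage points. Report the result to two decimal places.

Treynor = (Rp − Rf) / β = (21.3% − 1.3%) / 0.57 = 20.00 / 0.57 = 35.0877

35.09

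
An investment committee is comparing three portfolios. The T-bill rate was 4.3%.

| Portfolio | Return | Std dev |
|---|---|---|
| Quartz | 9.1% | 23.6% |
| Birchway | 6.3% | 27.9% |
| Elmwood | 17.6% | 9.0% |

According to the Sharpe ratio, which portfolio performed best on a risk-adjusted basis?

Elmwood

Quartz: Sharpe ratio = (9.1% − 4.3%) / 23.6% = 0.203
Birchway: Sharpe ratio = (6.3% − 4.3%) / 27.9% = 0.072
Elmwood: Sharpe ratio = (17.6% − 4.3%) / 9.0% = 1.478
Highest: Elmwood (1.478).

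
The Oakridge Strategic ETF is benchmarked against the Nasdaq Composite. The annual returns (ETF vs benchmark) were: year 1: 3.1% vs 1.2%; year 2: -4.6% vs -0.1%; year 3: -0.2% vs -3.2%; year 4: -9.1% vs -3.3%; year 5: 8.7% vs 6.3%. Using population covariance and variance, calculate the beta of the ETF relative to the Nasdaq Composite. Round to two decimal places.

1.45

r̄p = -0.4200%,  r̄m = 0.1800%
Cov = Σ(rp − r̄p)(rm − r̄m) / 5 = 18.0076
Var(rm) = Σ(rm − r̄m)² / 5 = 12.4216
β = Cov / Var = 18.0076 / 12.4216 = 1.4497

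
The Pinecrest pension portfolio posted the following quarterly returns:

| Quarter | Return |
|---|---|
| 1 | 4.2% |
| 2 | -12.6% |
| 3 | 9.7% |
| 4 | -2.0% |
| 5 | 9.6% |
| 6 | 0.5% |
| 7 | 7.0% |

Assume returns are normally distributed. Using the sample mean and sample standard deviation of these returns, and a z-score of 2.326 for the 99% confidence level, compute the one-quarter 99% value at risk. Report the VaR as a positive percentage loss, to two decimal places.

16.11

μ = (4.2 − 12.6 + 9.7 − 2 + 9.6 + 0.5 + 7) / 7 = 2.3429%
Σ(r − μ)² = 377.4771; sample σ = √(377.4771/6) = 7.9318%
VaR = −(μ − z·σ) = −(2.3429 − 2.326 × 7.9318) = −(-16.1065) = 16.1065%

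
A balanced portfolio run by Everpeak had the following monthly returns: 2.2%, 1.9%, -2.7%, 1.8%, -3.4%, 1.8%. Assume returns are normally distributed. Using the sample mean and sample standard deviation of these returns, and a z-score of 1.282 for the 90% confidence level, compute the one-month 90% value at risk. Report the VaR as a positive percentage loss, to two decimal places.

3.04

r̄ = (2.2 + 1.9 − 2.7 + 1.8 − 3.4 + 1.8) / 6 = 0.2667%
Σ(r − r̄)² = 33.3533; sample σ = √(33.3533/5) = 2.5828%
VaR = −(r̄ − z·σ) = −(0.2667 − 1.282 × 2.5828) = −(-3.0444) = 3.0444%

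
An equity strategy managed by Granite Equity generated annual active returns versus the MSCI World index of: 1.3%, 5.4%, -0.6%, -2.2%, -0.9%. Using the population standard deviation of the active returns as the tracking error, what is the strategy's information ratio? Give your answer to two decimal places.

0.23

μ = (1.3 + 5.4 − 0.6 − 2.2 − 0.9) / 5 = 3.00 / 5 = 0.6000%
Σ(r − μ)² = 35.0600; population σ = √(35.0600/5) = 2.6480%
IR = μ / tracking error = 0.6000 / 2.6480 = 0.2266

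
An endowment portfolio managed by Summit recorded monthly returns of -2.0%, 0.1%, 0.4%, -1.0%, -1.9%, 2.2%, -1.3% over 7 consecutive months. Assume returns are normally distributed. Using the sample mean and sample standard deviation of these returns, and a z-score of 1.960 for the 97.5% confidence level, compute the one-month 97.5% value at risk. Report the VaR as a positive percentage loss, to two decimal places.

Mean return μ = -3.50 / 7 = -0.5000%
Σ(r − μ)² = 13.5600; sample σ = √(13.5600/6) = 1.5033%
VaR = −(μ − z·σ) = −(-0.5000 − 1.960 × 1.5033) = −(-3.4465) = 3.4465%

3.45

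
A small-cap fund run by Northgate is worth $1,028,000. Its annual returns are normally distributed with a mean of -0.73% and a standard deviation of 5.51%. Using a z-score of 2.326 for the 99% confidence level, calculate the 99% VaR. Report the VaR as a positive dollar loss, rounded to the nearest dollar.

$139,256

Return at the 99% tail: μ − z·σ = -0.73% − 2.326 × 5.51% = -0.73 − 12.81626 = -13.54626%
VaR = −(-13.54626%) × $1,028,000 = 13.54626% × $1,028,000 = $139,256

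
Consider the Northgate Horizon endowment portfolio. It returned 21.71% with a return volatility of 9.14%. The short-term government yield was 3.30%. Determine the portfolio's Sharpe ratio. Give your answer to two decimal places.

2.01

Sharpe = (Rp − Rf) / σp = (21.71% − 3.30%) / 9.14% = 18.41% / 9.14% = 2.0142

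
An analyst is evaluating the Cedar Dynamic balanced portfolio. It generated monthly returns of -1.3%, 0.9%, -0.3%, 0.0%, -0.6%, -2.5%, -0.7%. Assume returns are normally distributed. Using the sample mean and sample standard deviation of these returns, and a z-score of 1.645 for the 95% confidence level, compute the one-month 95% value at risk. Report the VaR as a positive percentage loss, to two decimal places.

Mean return r̄ = -4.50 / 7 = -0.6429%
Sample σ = √[Σ(r − r̄)² / 6] = √[6.7971 / 6] = √1.1329 = 1.0644%
VaR = −(r̄ − z·σ) = −(-0.6429 − 1.645 × 1.0644) = −(-2.3938) = 2.3938%

2.39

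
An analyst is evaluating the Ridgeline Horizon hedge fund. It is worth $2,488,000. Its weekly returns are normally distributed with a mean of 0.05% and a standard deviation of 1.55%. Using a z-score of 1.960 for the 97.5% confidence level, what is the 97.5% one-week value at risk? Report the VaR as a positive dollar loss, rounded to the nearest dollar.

$74,341

Return at the 97.5% tail: μ − z·σ = 0.05% − 1.960 × 1.55% = 0.05 − 3.0380 = -2.9880%
VaR = −(-2.9880%) × $2,488,000 = 2.9880% × $2,488,000 = $74,341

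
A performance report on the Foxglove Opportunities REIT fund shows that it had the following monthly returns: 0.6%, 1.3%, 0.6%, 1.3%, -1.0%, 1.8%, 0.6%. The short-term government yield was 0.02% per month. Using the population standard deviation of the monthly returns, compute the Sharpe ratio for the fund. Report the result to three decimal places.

0.870

μ = (0.6 + 1.3 + 0.6 + 1.3 − 1 + 1.8 + 0.6) / 7 = 5.20 / 7 = 0.7429%
Σ(r − μ)² = 4.8371; population σ = √(4.8371/7) = 0.8313%
Sharpe = (μ − rf) / σ = (0.7429 − 0.02) / 0.8313 = 0.7229 / 0.8313 = 0.8696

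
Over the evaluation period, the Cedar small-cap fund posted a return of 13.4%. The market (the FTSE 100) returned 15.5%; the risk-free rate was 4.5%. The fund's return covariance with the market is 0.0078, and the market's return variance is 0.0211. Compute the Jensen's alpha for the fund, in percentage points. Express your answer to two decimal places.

β = Cov / Var = 0.0078 / 0.0211 = 0.3697
E[R] = Rf + β(Rm − Rf) = 4.5% + 0.3697 × (15.5% − 4.5%) = 8.5667%
α = Rp − E[R] = 13.4% − 8.5667% = 4.8333

4.83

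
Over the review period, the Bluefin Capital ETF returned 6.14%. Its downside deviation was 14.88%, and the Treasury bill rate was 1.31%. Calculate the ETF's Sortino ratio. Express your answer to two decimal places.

0.32

Sortino = (Rp − Rf) / σd = (6.14% − 1.31%) / 14.88% = 4.83% / 14.88% = 0.3246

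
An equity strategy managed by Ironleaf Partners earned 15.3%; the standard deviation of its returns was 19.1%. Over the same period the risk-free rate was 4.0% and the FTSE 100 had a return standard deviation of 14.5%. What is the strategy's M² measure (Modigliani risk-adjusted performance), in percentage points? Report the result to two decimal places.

Sharpe = (Rp − Rf) / σp = (15.3% − 4.0%) / 19.1% = 0.5916
M² = Rf + Sharpe × σm = 4.0% + 0.5916 × 14.5% = 12.5782%

12.58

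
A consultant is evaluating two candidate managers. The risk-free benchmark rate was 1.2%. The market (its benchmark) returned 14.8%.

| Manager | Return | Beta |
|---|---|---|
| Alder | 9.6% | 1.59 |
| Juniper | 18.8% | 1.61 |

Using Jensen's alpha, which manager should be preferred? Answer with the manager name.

Alder: α = 9.6% − [1.2% + 1.59 × (14.8% − 1.2%)] = -13.224
Juniper: α = 18.8% − [1.2% + 1.61 × (14.8% − 1.2%)] = -4.296
Highest: Juniper (-4.296).

Juniper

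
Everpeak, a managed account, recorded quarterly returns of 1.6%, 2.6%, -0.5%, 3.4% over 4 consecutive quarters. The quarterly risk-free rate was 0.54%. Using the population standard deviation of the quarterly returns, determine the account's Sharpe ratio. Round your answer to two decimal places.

μ = (1.6 + 2.6 − 0.5 + 3.4) / 4 = 7.10 / 4 = 1.7750%
Σ(r − μ)² = (1.6 − 1.7750)² + (2.6 − 1.7750)² + (-0.5 − 1.7750)² + … = 8.5275
σ = √[8.5275 / 4] = 1.4601%
Sharpe = (μ − rf) / σ = (1.7750 − 0.54) / 1.4601 = 1.2350 / 1.4601 = 0.8458

0.85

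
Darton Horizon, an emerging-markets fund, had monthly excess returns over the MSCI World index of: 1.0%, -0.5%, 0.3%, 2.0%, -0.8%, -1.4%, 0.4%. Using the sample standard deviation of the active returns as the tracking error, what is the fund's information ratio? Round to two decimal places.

r̄ = (1 − 0.5 + 0.3 + 2 − 0.8 − 1.4 + 0.4) / 7 = 0.1429%
Σ(r − r̄)² = (1 − 0.1429)² + (-0.5 − 0.1429)² + (0.3 − 0.1429)² + … = 7.9571
sample σ = √(7.9571 / 6) = √1.3262 = 1.1516%
IR = r̄ / tracking error = 0.1429 / 1.1516 = 0.1241

0.12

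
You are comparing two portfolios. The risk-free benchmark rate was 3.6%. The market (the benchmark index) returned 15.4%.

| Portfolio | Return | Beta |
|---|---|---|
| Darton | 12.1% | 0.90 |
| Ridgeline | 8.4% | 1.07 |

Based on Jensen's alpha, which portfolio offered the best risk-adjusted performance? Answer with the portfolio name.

Darton: α = 12.1% − [3.6% + 0.90 × (15.4% − 3.6%)] = -2.120
Ridgeline: α = 8.4% − [3.6% + 1.07 × (15.4% − 3.6%)] = -7.826
Highest: Darton (-2.120).

Darton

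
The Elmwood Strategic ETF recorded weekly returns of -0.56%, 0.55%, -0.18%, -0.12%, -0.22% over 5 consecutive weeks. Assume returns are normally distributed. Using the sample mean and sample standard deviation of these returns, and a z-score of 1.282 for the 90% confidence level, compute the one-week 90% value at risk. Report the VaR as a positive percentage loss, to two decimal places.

0.62

r̄ = (-0.56 + 0.55 − 0.18 − 0.12 − 0.22) / 5 = -0.1060%
Sample std dev = √[0.6551 / 4] = 0.4047%
VaR = −(r̄ − z·σ) = −(-0.1060 − 1.282 × 0.4047) = −(-0.6248) = 0.6248%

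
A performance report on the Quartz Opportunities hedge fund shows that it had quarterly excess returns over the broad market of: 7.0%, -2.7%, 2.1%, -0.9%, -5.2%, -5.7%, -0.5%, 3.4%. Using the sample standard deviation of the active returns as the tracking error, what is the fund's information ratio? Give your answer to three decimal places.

Mean return r̄ = -2.50 / 8 = -0.3125%
Σ(r − r̄)² = (7 − (-0.3125))² + (-2.7 − (-0.3125))² + (2.1 − (-0.3125))² + … = 132.0688
sample σ = √(132.0688 / 7) = √18.8670 = 4.3436%
IR = r̄ / tracking error = -0.3125 / 4.3436 = -0.0719

-0.072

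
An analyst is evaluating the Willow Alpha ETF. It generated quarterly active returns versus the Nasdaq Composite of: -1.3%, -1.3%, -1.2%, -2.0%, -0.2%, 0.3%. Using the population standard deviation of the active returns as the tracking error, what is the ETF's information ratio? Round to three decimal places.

r̄ = (-1.3 − 1.3 − 1.2 − 2 − 0.2 + 0.3) / 6 = -5.70 / 6 = -0.9500%
Population std dev = √[3.5350 / 6] = 0.7676%
IR = r̄ / tracking error = -0.9500 / 0.7676 = -1.2376

-1.238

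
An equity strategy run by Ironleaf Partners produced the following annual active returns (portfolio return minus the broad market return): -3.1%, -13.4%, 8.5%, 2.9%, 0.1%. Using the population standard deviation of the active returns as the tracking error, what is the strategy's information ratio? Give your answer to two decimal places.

-0.14

Mean return μ = -5.00 / 5 = -1.0000%
Σ(r − μ)² = 264.8400; population σ = √(264.8400/5) = 7.2779%
IR = μ / tracking error = -1.0000 / 7.2779 = -0.1374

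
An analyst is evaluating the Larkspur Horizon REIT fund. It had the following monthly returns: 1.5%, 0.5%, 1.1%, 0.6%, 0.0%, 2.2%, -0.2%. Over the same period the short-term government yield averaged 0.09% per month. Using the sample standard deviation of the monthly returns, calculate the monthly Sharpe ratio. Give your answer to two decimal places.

0.85

Mean return r̄ = 5.70 / 7 = 0.8143%
Σ(r − r̄)² = (1.5 − 0.8143)² + (0.5 − 0.8143)² + … = 4.3086
σ = √[4.3086 / 6] = 0.8474%
Sharpe = (r̄ − rf) / σ = (0.8143 − 0.09) / 0.8474 = 0.7243 / 0.8474 = 0.8547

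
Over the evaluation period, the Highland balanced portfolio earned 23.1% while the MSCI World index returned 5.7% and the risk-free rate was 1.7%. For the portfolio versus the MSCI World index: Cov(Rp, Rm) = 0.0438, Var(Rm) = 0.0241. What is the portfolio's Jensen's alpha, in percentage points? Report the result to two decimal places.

β = Cov / Var = 0.0438 / 0.0241 = 1.8174
E[R] = Rf + β(Rm − Rf) = 1.7% + 1.8174 × (5.7% − 1.7%) = 8.9696%
α = Rp − E[R] = 23.1% − 8.9696% = 14.1304

14.13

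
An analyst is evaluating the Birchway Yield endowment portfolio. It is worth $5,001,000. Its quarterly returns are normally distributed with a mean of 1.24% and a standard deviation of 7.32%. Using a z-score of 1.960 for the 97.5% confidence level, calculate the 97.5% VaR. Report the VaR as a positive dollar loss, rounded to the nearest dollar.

$655,491

Return at the 97.5% tail: μ − z·σ = 1.24% − 1.960 × 7.32% = 1.24 − 14.3472 = -13.1072%
VaR = −(-13.1072%) × $5,001,000 = 13.1072% × $5,001,000 = $655,491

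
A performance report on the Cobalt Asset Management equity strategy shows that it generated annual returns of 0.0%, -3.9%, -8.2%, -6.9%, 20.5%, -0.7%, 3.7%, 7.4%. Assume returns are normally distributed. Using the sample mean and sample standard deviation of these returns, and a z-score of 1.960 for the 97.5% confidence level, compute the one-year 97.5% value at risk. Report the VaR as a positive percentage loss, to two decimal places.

16.68

μ = (0 − 3.9 − 8.2 − 6.9 + 20.5 − 0.7 + 3.7 + 7.4) / 8 = 11.90 / 8 = 1.4875%
Sample σ = √[Σ(r − μ)² / 7] = √[601.5488 / 7] = √85.9355 = 9.2701%
VaR = −(μ − z·σ) = −(1.4875 − 1.960 × 9.2701) = −(-16.6819) = 16.6819%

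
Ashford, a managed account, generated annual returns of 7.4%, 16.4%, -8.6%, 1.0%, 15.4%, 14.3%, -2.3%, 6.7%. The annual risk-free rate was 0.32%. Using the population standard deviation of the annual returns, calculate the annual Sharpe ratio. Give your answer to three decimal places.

Mean return r̄ = 50.30 / 8 = 6.2875%
Population std dev = √[574.2488 / 8] = 8.4724%
Sharpe = (r̄ − rf) / σ = (6.2875 − 0.32) / 8.4724 = 5.9675 / 8.4724 = 0.7043

0.704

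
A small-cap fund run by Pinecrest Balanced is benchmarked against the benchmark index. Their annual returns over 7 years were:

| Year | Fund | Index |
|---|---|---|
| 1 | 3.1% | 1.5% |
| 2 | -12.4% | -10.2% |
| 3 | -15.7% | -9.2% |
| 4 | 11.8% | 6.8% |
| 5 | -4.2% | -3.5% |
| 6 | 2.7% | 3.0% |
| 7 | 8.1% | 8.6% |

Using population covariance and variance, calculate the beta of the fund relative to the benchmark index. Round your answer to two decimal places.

1.35

r̄p = -0.9429%,  r̄m = -0.4286%
Cov = Σ(rp − r̄p)(rm − r̄m) / 7 = 63.6345
Var(rm) = Σ(rm − r̄m)² / 7 = 47.2992
β = Cov / Var = 63.6345 / 47.2992 = 1.3454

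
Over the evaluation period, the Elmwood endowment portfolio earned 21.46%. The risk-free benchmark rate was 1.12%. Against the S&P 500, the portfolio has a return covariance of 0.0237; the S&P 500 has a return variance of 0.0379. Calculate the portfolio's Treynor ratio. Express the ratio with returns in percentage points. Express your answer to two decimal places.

β = Cov / Var = 0.0237 / 0.0379 = 0.6253
Treynor = (Rp − Rf) / β = (21.46% − 1.12%) / 0.6253 = 20.34 / 0.6253 = 32.5284

32.53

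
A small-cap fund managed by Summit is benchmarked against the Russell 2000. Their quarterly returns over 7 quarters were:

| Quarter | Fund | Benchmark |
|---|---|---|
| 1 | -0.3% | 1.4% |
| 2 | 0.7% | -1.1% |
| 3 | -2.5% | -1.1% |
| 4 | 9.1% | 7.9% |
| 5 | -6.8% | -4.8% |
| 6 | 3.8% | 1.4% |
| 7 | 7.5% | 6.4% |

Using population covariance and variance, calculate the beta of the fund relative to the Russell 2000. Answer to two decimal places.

1.21

r̄p = 1.6429%,  r̄m = 1.4429%
Cov = Σ(rp − r̄p)(rm − r̄m) / 7 = 20.4024
Var(rm) = Σ(rm − r̄m)² / 7 = 16.8824
β = Cov / Var = 20.4024 / 16.8824 = 1.2085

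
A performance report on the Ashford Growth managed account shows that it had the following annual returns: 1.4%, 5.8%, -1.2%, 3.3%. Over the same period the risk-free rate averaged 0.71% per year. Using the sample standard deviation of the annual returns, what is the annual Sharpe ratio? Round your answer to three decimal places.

0.545

r̄ = (1.4 + 5.8 − 1.2 + 3.3) / 4 = 2.3250%
Σ(r − r̄)² = 26.3075; sample σ = √(26.3075/3) = 2.9613%
Sharpe = (r̄ − rf) / σ = (2.3250 − 0.71) / 2.9613 = 1.6150 / 2.9613 = 0.5454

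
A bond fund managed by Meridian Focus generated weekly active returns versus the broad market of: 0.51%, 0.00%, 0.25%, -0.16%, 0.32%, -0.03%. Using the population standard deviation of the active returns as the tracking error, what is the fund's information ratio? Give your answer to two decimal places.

0.64

r̄ = (0.51 + 0 + 0.25 − 0.16 + 0.32 − 0.03) / 6 = 0.890 / 6 = 0.1483%
Σ(r − r̄)² = 0.3195; population σ = √(0.3195/6) = 0.2308%
IR = r̄ / tracking error = 0.1483 / 0.2308 = 0.6425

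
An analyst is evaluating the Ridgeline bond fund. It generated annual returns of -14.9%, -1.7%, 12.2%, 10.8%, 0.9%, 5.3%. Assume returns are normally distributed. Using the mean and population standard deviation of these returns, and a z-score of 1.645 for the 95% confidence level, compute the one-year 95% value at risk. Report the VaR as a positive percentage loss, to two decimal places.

12.81

Mean return r̄ = 12.60 / 6 = 2.1000%
Population σ = √[Σ(r − r̄)² / 6] = √[492.8200 / 6] = √82.1367 = 9.0629%
VaR = −(r̄ − z·σ) = −(2.1000 − 1.645 × 9.0629) = −(-12.8085) = 12.8085%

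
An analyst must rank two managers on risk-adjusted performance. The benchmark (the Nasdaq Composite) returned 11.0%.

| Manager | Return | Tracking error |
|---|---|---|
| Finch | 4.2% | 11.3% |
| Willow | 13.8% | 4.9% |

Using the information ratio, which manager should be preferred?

Finch: IR = (4.2% − 11.0%) / 11.3% = -0.602
Willow: IR = (13.8% − 11.0%) / 4.9% = 0.571
Highest: Willow (0.571).

Willow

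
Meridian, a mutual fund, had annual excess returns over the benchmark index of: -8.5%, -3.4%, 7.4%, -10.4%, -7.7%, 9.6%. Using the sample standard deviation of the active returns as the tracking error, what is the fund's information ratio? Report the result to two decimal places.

r̄ = (-8.5 − 3.4 + 7.4 − 10.4 − 7.7 + 9.6) / 6 = -13.00 / 6 = -2.1667%
Σ(r − r̄)² = 370.0133; sample σ = √(370.0133/5) = 8.6025%
IR = r̄ / tracking error = -2.1667 / 8.6025 = -0.2519

-0.25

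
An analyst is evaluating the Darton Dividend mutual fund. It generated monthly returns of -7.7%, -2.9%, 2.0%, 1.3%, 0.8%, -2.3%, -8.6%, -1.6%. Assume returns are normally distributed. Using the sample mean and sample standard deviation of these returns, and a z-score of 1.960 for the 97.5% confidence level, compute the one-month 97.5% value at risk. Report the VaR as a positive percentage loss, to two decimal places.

10.17

r̄ = (-7.7 − 2.9 + 2 + 1.3 + 0.8 − 2.3 − 8.6 − 1.6) / 8 = -19.00 / 8 = -2.3750%
Σ(r − r̄)² = 110.7150; sample σ = √(110.7150/7) = 3.9770%
VaR = −(r̄ − z·σ) = −(-2.3750 − 1.960 × 3.9770) = −(-10.1699) = 10.1699%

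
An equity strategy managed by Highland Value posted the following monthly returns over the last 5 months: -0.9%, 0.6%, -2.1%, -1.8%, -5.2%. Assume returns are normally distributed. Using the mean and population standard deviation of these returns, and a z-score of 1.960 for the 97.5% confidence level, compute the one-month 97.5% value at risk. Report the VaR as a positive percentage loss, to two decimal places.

5.62

r̄ = (-0.9 + 0.6 − 2.1 − 1.8 − 5.2) / 5 = -1.8800%
Σ(r − r̄)² = 18.1880; population σ = √(18.1880/5) = 1.9072%
VaR = −(r̄ − z·σ) = −(-1.8800 − 1.960 × 1.9072) = −(-5.6181) = 5.6181%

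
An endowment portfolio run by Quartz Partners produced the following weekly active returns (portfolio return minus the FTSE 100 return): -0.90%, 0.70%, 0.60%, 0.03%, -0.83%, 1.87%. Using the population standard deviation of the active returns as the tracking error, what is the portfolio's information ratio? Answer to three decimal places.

0.256

r̄ = (-0.9 + 0.7 + 0.6 + 0.03 − 0.83 + 1.87) / 6 = 1.470 / 6 = 0.2450%
Σ(r − r̄)² = (-0.9 − 0.2450)² + (0.7 − 0.2450)² + (0.6 − 0.2450)² + … = 5.4866
population σ = √(5.4866 / 6) = √0.9144 = 0.9562%
IR = r̄ / tracking error = 0.2450 / 0.9562 = 0.2562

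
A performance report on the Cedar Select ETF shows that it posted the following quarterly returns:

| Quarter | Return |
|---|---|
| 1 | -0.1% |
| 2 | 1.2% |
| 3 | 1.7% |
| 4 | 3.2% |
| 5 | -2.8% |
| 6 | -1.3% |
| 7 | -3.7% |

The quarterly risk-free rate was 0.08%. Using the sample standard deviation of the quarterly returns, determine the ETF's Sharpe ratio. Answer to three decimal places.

r̄ = (-0.1 + 1.2 + 1.7 + 3.2 − 2.8 − 1.3 − 3.7) / 7 = -1.80 / 7 = -0.2571%
Σ(r − r̄)² = (-0.1 − (-0.2571))² + (1.2 − (-0.2571))² + … = 37.3371
sample σ = √(37.3371 / 6) = √6.2229 = 2.4946%
Sharpe = (r̄ − rf) / σ = (-0.2571 − 0.08) / 2.4946 = -0.3371 / 2.4946 = -0.1351

-0.135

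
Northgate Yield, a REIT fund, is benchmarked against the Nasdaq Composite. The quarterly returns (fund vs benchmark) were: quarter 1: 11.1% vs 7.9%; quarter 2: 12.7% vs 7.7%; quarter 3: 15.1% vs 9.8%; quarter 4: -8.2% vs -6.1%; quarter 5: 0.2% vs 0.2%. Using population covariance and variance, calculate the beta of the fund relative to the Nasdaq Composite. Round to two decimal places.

r̄p = 6.1800%,  r̄m = 3.9000%
Cov = Σ(rp − r̄p)(rm − r̄m) / 5 = 52.6020
Var(rm) = Σ(rm − r̄m)² / 5 = 35.7880
β = Cov / Var = 52.6020 / 35.7880 = 1.4698

1.47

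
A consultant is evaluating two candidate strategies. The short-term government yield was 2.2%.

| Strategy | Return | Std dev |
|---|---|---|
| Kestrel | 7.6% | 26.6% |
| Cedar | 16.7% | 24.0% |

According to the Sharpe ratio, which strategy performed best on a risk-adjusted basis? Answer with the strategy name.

Kestrel: Sharpe ratio = (7.6% − 2.2%) / 26.6% = 0.203
Cedar: Sharpe ratio = (16.7% − 2.2%) / 24.0% = 0.604
Highest: Cedar (0.604).

Cedar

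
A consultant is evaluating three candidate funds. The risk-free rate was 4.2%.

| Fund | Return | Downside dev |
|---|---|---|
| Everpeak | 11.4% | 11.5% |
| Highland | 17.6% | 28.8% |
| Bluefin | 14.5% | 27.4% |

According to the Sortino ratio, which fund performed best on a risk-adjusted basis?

Everpeak

Everpeak: Sortino ratio = (11.4% − 4.2%) / 11.5% = 0.626
Highland: Sortino ratio = (17.6% − 4.2%) / 28.8% = 0.465
Bluefin: Sortino ratio = (14.5% − 4.2%) / 27.4% = 0.376
Highest: Everpeak (0.626).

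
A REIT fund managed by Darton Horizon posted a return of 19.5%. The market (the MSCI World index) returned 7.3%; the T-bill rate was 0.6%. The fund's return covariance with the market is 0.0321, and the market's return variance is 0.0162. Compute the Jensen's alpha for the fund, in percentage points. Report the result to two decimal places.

β = Cov / Var = 0.0321 / 0.0162 = 1.9815
E[R] = Rf + β(Rm − Rf) = 0.6% + 1.9815 × (7.3% − 0.6%) = 13.8761%
α = Rp − E[R] = 19.5% − 13.8761% = 5.6239

5.62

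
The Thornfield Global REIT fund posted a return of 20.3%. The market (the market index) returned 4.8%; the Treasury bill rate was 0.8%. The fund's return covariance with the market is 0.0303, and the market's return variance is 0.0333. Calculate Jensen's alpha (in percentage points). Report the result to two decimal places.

15.86

β = Cov / Var = 0.0303 / 0.0333 = 0.9099
E[R] = Rf + β(Rm − Rf) = 0.8% + 0.9099 × (4.8% − 0.8%) = 4.4396%
α = Rp − E[R] = 20.3% − 4.4396% = 15.8604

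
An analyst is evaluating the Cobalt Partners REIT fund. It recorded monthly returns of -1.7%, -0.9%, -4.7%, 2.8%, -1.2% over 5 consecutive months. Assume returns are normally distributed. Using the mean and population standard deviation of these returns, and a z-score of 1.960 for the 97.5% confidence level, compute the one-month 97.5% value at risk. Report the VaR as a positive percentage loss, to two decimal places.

r̄ = (-1.7 − 0.9 − 4.7 + 2.8 − 1.2) / 5 = -1.1400%
Population σ = √[Σ(r − r̄)² / 5] = √[28.5720 / 5] = √5.7144 = 2.3905%
VaR = −(r̄ − z·σ) = −(-1.1400 − 1.960 × 2.3905) = −(-5.8254) = 5.8254%

5.83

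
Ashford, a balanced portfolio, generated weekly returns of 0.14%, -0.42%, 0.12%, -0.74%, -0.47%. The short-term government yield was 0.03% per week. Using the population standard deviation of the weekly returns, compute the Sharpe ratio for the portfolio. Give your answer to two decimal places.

μ = (0.14 − 0.42 + 0.12 − 0.74 − 0.47) / 5 = -1.370 / 5 = -0.2740%
Population σ = √[Σ(r − μ)² / 5] = √[0.6035 / 5] = √0.1207 = 0.3474%
Sharpe = (μ − rf) / σ = (-0.2740 − 0.03) / 0.3474 = -0.3040 / 0.3474 = -0.8751

-0.88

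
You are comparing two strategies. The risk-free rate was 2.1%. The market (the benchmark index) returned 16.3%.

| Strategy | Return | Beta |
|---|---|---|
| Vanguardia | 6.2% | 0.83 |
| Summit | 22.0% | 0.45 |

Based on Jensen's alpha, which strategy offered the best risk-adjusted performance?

Vanguardia: α = 6.2% − [2.1% + 0.83 × (16.3% − 2.1%)] = -7.686
Summit: α = 22.0% − [2.1% + 0.45 × (16.3% − 2.1%)] = 13.510
Highest: Summit (13.510).

Summit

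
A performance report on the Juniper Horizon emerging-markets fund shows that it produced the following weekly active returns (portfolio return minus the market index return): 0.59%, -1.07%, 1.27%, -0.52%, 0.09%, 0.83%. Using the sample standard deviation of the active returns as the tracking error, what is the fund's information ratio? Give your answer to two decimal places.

0.23

r̄ = (0.59 − 1.07 + 1.27 − 0.52 + 0.09 + 0.83) / 6 = 1.190 / 6 = 0.1983%
Sample σ = √[Σ(r − r̄)² / 5] = √[3.8373 / 5] = √0.7675 = 0.8761%
IR = r̄ / tracking error = 0.1983 / 0.8761 = 0.2263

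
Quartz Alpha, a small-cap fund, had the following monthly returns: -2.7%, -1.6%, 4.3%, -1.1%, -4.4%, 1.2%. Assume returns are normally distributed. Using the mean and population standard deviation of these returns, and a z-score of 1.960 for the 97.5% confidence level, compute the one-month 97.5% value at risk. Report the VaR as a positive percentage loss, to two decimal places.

6.22

μ = (-2.7 − 1.6 + 4.3 − 1.1 − 4.4 + 1.2) / 6 = -0.7167%
Population std dev = √[47.2683 / 6] = 2.8068%
VaR = −(μ − z·σ) = −(-0.7167 − 1.960 × 2.8068) = −(-6.2180) = 6.2180%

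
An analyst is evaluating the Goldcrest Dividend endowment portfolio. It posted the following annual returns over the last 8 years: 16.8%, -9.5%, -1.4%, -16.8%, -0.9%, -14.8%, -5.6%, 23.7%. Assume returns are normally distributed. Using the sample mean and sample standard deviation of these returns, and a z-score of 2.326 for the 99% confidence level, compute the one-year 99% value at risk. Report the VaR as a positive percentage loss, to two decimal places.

34.66

Mean return μ = -8.50 / 8 = -1.0625%
Sample std dev = √[1460.5588 / 7] = 14.4448%
VaR = −(μ − z·σ) = −(-1.0625 − 2.326 × 14.4448) = −(-34.6611) = 34.6611%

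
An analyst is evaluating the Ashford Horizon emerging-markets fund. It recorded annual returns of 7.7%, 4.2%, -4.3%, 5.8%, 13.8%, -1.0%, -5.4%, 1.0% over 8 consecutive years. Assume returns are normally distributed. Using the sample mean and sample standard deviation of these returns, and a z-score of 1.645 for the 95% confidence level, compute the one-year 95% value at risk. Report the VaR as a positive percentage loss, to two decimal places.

7.89

Mean return r̄ = 21.80 / 8 = 2.7250%
Σ(r − r̄)² = 291.2550; sample σ = √(291.2550/7) = 6.4504%
VaR = −(r̄ − z·σ) = −(2.7250 − 1.645 × 6.4504) = −(-7.8859) = 7.8859%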